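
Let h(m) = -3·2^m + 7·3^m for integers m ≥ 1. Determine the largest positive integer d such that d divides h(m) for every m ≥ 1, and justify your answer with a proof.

d = 3

Computing the first values: h(1) = 15 and h(2) = 51; gcd(15, 51) = 3, so d ≤ 3.
We prove 3 | -3·2^m + 7·3^m for all m ≥ 1 by induction on m.
Base case (m = 1): h(1) = 15 = 3·(5), so 3 | h(1).
Suppose the result is true for m = i, i.e. 3 | h(i). Then
h(i+1) − 3·h(i) = (-3·2^(i+1) + 7·3^(i+1)) − 3·(-3·2^i + 7·3^i) = (-3)·2^i·(2 − 3) = (3)·2^i. Since 3 | h(i) by the inductive hypothesis, 3 | 3·h(i); and 3 | 3 since 3 = 3·1. Therefore 3 | h(i+1).
By the principle of mathematical induction, the result holds for all m ≥ 1.
Therefore the largest such d is 3.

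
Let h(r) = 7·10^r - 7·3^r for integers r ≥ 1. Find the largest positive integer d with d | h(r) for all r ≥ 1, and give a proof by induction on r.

Computing the first values: h(1) = 49 and h(2) = 637; gcd(49, 637) = 49, so d ≤ 49.
We prove 49 | 7·10^r - 7·3^r for all r ≥ 1 by induction on r.
Base case (r = 1): h(1) = 49 = 49·(1), so 49 | h(1).
Inductive step: suppose the statement holds for some i ≥ 1, i.e. 49 | h(i). Then
h(i+1) − 10·h(i) = (7·10^(i+1) - 7·3^(i+1)) − 10·(7·10^i - 7·3^i) = (-7)·3^i·(3 − 10) = (49)·3^i. Since 49 | h(i) by the inductive hypothesis, 49 | 10·h(i); and 49 | 49 since 49 = 49·1. Therefore 49 | h(i+1).
By the principle of mathematical induction, the result holds for all r ≥ 1.
Therefore the largest such d is 49.

d = 49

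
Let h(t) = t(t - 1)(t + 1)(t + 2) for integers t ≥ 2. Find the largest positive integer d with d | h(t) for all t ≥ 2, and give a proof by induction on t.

Computing the first values: h(2) = 24 and h(3) = 120; gcd(24, 120) = 24, so d ≤ 24.
We prove 24 | t(t - 1)(t + 1)(t + 2) for all t ≥ 2 by induction on t.
When t = 2: h(2) = 24 = 24·(1), so 24 | h(2).
Inductive step: assume the claim holds for t = m, i.e. 24 | h(m). Then
h(m+1) − h(m) = m·(m+1)·(m+2)·(m+3) − (m-1)·m·(m+1)·(m+2) = m·(m+1)·(m+2)·[(m+3) − (m-1)] = 4·m·(m+1)·(m+2). The product of 3 consecutive integers is divisible by (3)! = 6, so h(m+1) − h(m) is divisible by 4·6 = 24. By the inductive hypothesis 24 | h(m), hence 24 | h(m+1).
Hence, by induction on t, the claim holds for every t ≥ 2.
Therefore the largest such d is 24.

d = 24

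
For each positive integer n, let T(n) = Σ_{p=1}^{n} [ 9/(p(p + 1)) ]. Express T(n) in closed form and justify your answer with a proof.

T(n) = 9n/(n + 1)

We claim T(n) = 9n/(n + 1) for all n ≥ 1.
Base step (n = 1): T(1) = 9/2, and the closed form gives 9/2. They agree.
Inductive step: suppose the statement holds for some p ≥ 1, so T(p) = 9p/(p + 1).
Then T(p+1) = T(p) + (9/((p + 1)(p + 2))) = (9p/(p + 1)) + (9/((p + 1)(p + 2))).
Simplifying, T(p+1) = 9(p + 1)/(p + 2) = 9(p+1)/((p+1) + 1),
which is the closed form with n = p+1.
Hence, by induction on n, the claim holds for every n ≥ 1.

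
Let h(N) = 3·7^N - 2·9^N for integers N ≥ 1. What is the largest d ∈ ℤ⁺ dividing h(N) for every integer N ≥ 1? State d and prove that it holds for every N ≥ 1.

d = 3

Computing the first values: h(1) = 3 and h(2) = -15; gcd(3, -15) = 3, so d ≤ 3.
We prove 3 | 3·7^N - 2·9^N for all N ≥ 1 by induction on N.
Base case (N = 1): h(1) = 3 = 3·(1), so 3 | h(1).
Inductive step: suppose the statement holds for some p ≥ 1, i.e. 3 | h(p). Then
h(p+1) − 9·h(p) = (3·7^(p+1) - 2·9^(p+1)) − 9·(3·7^p - 2·9^p) = (3)·7^p·(7 − 9) = (-6)·7^p. Since 3 | h(p) by the inductive hypothesis, 3 | 9·h(p); and 3 | -6 since -6 = 3·-2. Therefore 3 | h(p+1).
Hence, by induction on N, the claim holds for every N ≥ 1.
Therefore the largest such d is 3.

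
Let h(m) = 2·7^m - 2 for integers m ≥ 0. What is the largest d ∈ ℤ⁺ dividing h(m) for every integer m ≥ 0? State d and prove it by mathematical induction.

Computing the first values: h(0) = 0 and h(1) = 12; gcd(0, 12) = 12, so d ≤ 12.
We prove 12 | 2·7^m - 2 for all m ≥ 0 by induction on m.
When m = 0: h(0) = 0 = 12·(0), so 12 | h(0).
For the inductive step, assume it holds for an arbitrary r ≥ 0, i.e. 12 | h(r). Then
h(r+1) = 2·7^(r+1) - 2 = 7·(2·7^r - 2) + 12 = 7·h(r) + 12. The first term is divisible by 12 by the inductive hypothesis, and 12 is divisible by 12. Hence 12 | h(r+1).
By the principle of mathematical induction, the result holds for all m ≥ 0.
Therefore the largest such d is 12.

d = 12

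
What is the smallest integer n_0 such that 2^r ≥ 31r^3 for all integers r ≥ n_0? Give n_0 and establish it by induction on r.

n_0 = 18

At r = 17: 131072 < 152303, so the inequality fails and n_0 ≥ 18. We prove 2^r ≥ 31r^3 for all r ≥ 18.
When r = 18: 2^r = 262144 and 31r^3 = 180792, so 262144 ≥ 180792.
Suppose the result is true for r = j, so 2^j ≥ 31j^3.
Then 2^(j + 1) = 2·(2^j) ≥ 2·(31j^3).
Also, for j ≥ 18 we have 2·(31j^3) ≥ 31(j+1)^3, since 2 ≥ (1 + 1/j)^3 for all j ≥ 18.
Combining, 2^(j + 1) ≥ 31(j+1)^3.
By the principle of mathematical induction, the result holds for all r ≥ 18.
Hence the smallest such n_0 is 18.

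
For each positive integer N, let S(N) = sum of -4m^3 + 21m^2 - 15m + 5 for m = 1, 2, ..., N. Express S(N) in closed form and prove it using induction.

We claim S(N) = -N(N^3 - 5N^2 - 2N - 1) for all N ≥ 1.
When N = 1: S(1) = 7, and the closed form gives 7. They agree.
Inductive step: suppose the statement holds for some m ≥ 1, so S(m) = m(-m^3 + 5m^2 + 2m + 1).
Then S(m+1) = S(m) + (-4m^3 + 9m^2 + 15m + 7) = (m(-m^3 + 5m^2 + 2m + 1)) + (-4m^3 + 9m^2 + 15m + 7).
Simplifying, S(m+1) = -(m + 1)(m^3 - 2m^2 - 9m - 7) = -(m+1)((m+1)^3 - 5(m+1)^2 - 2(m+1) - 1),
which is the closed form with N = m+1.
Hence, by induction on N, the claim holds for every N ≥ 1.

S(N) = -N(N^3 - 5N^2 - 2N - 1)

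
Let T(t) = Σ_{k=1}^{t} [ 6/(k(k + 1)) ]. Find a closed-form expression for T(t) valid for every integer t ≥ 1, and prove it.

T(t) = 6t/(t + 1)

We claim T(t) = 6t/(t + 1) for all t ≥ 1.
When t = 1: T(1) = 3, and the closed form gives 3. They agree.
Inductive step: suppose the statement holds for some k ≥ 1, so T(k) = 6k/(k + 1).
Then T(k+1) = T(k) + (6/((k + 1)(k + 2))) = (6k/(k + 1)) + (6/((k + 1)(k + 2))).
Simplifying, T(k+1) = 6(k + 1)/(k + 2) = 6(k+1)/((k+1) + 1),
which is the closed form with t = k+1.
Hence, by induction on t, the claim holds for every t ≥ 1.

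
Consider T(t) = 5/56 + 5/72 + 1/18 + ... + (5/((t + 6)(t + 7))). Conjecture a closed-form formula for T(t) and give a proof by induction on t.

T(t) = 5t/(7(t + 7))

We claim T(t) = 5t/(7(t + 7)) for all t ≥ 1.
For the base case t = 1: T(1) = 5/56, and the closed form gives 5/56. They agree.
Inductive step: assume the claim holds for t = j, so T(j) = 5j/(7(j + 7)).
Then T(j+1) = T(j) + (5/((j + 7)(j + 8))) = (5j/(7(j + 7))) + (5/((j + 7)(j + 8))).
Simplifying, T(j+1) = 5(j + 1)/(7(j + 8)) = 5(j+1)/(7((j+1) + 7)),
which is the closed form with t = j+1.
By the principle of mathematical induction, the result holds for all t ≥ 1.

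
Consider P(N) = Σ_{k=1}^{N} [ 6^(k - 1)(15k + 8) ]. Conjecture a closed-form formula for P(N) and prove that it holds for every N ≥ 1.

P(N) = 6^N(3N + 1) - 1

We claim P(N) = 6^N(3N + 1) - 1 for all N ≥ 1.
Base case (N = 1): P(1) = 23, and the closed form gives 23. They agree.
Inductive step: assume the claim holds for N = k, so P(k) = 6^k(3k + 1) - 1.
Then P(k+1) = P(k) + (6^k(15k + 23)) = (6^k(3k + 1) - 1) + (6^k(15k + 23)).
Simplifying, P(k+1) = 18·6^k·k + 24·6^k - 1 = 6^(k+1)(3(k+1) + 1) - 1,
which is the closed form with N = k+1.
By induction, the statement is established for all N ≥ 1.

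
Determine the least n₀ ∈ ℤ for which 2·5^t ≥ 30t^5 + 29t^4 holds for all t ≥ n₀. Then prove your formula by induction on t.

At t = 8: 781250 < 1101824, so the inequality fails and n₀ ≥ 9. We prove 2·5^t ≥ 30t^5 + 29t^4 for all t ≥ 9.
Base case (t = 9): 2·5^t = 3906250 and 30t^5 + 29t^4 = 1961739, so 3906250 ≥ 1961739.
For the inductive step, assume it holds for an arbitrary k ≥ 9, so 2·5^k ≥ 30k^5 + 29k^4.
Then 2·5^(k + 1) = 5·(2·5^k) ≥ 5·(30k^5 + 29k^4).
Also, for k ≥ 9 we have 5·(30k^5 + 29k^4) ≥ 30(k+1)^5 + 29(k+1)^4, since 5·(30k^5 + 29k^4) − (30(k+1)^5 + 29(k+1)^4) = 120k^5 - 34k^4 - 416k^3 - 474k^2 - 266k - 59, which is nonnegative for all k ≥ 9.
Combining, 2·5^(k + 1) ≥ 30(k+1)^5 + 29(k+1)^4.
Hence, by induction on t, the claim holds for every t ≥ 9.
Hence the smallest such n₀ is 9.

n₀ = 9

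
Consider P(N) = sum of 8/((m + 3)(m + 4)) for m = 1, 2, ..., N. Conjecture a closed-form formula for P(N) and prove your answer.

P(N) = 2N/(N + 4)

We claim P(N) = 2N/(N + 4) for all N ≥ 1.
Base case (N = 1): P(1) = 2/5, and the closed form gives 2/5. They agree.
Inductive step: assume the claim holds for N = m, so P(m) = 2m/(m + 4).
Then P(m+1) = P(m) + (8/((m + 4)(m + 5))) = (2m/(m + 4)) + (8/((m + 4)(m + 5))).
Simplifying, P(m+1) = 2(m + 1)/(m + 5) = 2(m+1)/((m+1) + 4),
which is the closed form with N = m+1.
Hence, by induction on N, the claim holds for every N ≥ 1.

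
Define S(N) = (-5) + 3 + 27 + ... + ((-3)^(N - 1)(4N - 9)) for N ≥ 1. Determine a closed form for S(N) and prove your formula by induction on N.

S(N) = (-3)^N(-N + 2) - 2

We claim S(N) = (-3)^N(-N + 2) - 2 for all N ≥ 1.
When N = 1: S(1) = -5, and the closed form gives -5. They agree.
Inductive step: assume the claim holds for N = i, so S(i) = (-3)^i(-i + 2) - 2.
Then S(i+1) = S(i) + ((-3)^i(4i - 5)) = ((-3)^i(-i + 2) - 2) + ((-3)^i(4i - 5)).
Simplifying, S(i+1) = -(-3)^(i + 1)i + (-3)^(i + 1) - 2 = (-3)^(i+1)(-(i+1) + 2) - 2,
which is the closed form with N = i+1.
This completes the induction.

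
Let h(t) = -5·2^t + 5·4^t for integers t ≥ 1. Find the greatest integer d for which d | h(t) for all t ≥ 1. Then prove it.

d = 10

Computing the first values: h(1) = 10 and h(2) = 60; gcd(10, 60) = 10, so d ≤ 10.
We prove 10 | -5·2^t + 5·4^t for all t ≥ 1 by induction on t.
When t = 1: h(1) = 10 = 10·(1), so 10 | h(1).
Suppose the result is true for t = r, i.e. 10 | h(r). Then
h(r+1) − 4·h(r) = (-5·2^(r+1) + 5·4^(r+1)) − 4·(-5·2^r + 5·4^r) = (-5)·2^r·(2 − 4) = (10)·2^r. Since 10 | h(r) by the inductive hypothesis, 10 | 4·h(r); and 10 | 10 since 10 = 10·1. Therefore 10 | h(r+1).
By induction, the statement is established for all t ≥ 1.
Therefore the largest such d is 10.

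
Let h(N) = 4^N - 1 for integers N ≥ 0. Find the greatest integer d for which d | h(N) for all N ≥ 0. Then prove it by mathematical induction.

Computing the first values: h(0) = 0 and h(1) = 3; gcd(0, 3) = 3, so d ≤ 3.
We prove 3 | 4^N - 1 for all N ≥ 0 by induction on N.
When N = 0: h(0) = 0 = 3·(0), so 3 | h(0).
Suppose the result is true for N = j, i.e. 3 | h(j). Then
h(j+1) = 4^(j+1) - 1 = 4·(4^j - 1) + 3 = 4·h(j) + 3. The first term is divisible by 3 by the inductive hypothesis, and 3 is divisible by 3. Hence 3 | h(j+1).
By the principle of mathematical induction, the result holds for all N ≥ 0.
Therefore the largest such d is 3.

d = 3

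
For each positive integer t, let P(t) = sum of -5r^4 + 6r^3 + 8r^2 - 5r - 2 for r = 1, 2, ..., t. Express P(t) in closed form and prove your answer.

P(t) = -t(t^2 - 3)(t^2 + t - 1)

We claim P(t) = -t(t^2 - 3)(t^2 + t - 1) for all t ≥ 1.
Base step (t = 1): P(1) = 2, and the closed form gives 2. They agree.
For the inductive step, assume it holds for an arbitrary r ≥ 1, so P(r) = r(-r^4 - r^3 + 4r^2 + 3r - 3).
Then P(r+1) = P(r) + (-5r^4 - 14r^3 - 4r^2 + 9r + 2) = (r(-r^4 - r^3 + 4r^2 + 3r - 3)) + (-5r^4 - 14r^3 - 4r^2 + 9r + 2).
Simplifying, P(r+1) = -(r + 1)(r^2 + 2r - 2)(r^2 + 3r + 1) = -(r+1)((r+1)^2 - 3)((r+1)^2 + (r+1) - 1),
which is the closed form with t = r+1.
This completes the induction.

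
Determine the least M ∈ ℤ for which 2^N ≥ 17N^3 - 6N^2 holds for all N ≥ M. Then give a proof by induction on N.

M = 17

At N = 16: 65536 < 68096, so the inequality fails and M ≥ 17. We prove 2^N ≥ 17N^3 - 6N^2 for all N ≥ 17.
Base case (N = 17): 2^N = 131072 and 17N^3 - 6N^2 = 81787, so 131072 ≥ 81787.
Inductive step: suppose the statement holds for some m ≥ 17, so 2^m ≥ 17m^3 - 6m^2.
Then 2^(m + 1) = 2·(2^m) ≥ 2·(17m^3 - 6m^2).
Also, for m ≥ 17 we have 2·(17m^3 - 6m^2) ≥ 17(m+1)^3 - 6(m+1)^2, since 2·(17m^3 - 6m^2) − (17(m+1)^3 - 6(m+1)^2) = 17m^3 - 57m^2 - 39m - 11, which is nonnegative for all m ≥ 17.
Combining, 2^(m + 1) ≥ 17(m+1)^3 - 6(m+1)^2.
This completes the induction.
Hence the smallest such M is 17.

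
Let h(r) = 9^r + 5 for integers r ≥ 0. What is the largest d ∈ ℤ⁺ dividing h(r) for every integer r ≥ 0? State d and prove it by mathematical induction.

d = 2

Computing the first values: h(0) = 6 and h(1) = 14; gcd(6, 14) = 2, so d ≤ 2.
We prove 2 | 9^r + 5 for all r ≥ 0 by induction on r.
Base case (r = 0): h(0) = 6 = 2·(3), so 2 | h(0).
Inductive step: assume the claim holds for r = k, i.e. 2 | h(k). Then
h(k+1) = 9^(k+1) + 5 = 9·(9^k + 5) - 40 = 9·h(k) - 40. The first term is divisible by 2 by the inductive hypothesis, and -40 is divisible by 2. Hence 2 | h(k+1).
By induction, the statement is established for all r ≥ 0.
Therefore the largest such d is 2.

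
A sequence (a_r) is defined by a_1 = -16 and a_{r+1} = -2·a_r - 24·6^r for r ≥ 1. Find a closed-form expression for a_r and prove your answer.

Computing the first terms: a_1 = -16, a_2 = -112, a_3 = -640. This suggests a_r = -(-2)^r - 3·6^r.
For the base case r = 1: the formula gives -16 = -16 = a_1.
For the inductive step, assume it holds for an arbitrary m ≥ 1, so a_m = -(-2)^m - 3·6^m.
Then a_{m+1} = -2·a_m - 24·6^m = -2·(-(-2)^m - 3·6^m) - 24·6^m = -(-2)^(m + 1) - 3·6^(m + 1),
which is the claimed formula at r = m+1.
Hence, by induction on r, the claim holds for every r ≥ 1.

a_r = -(-2)^r - 3·6^r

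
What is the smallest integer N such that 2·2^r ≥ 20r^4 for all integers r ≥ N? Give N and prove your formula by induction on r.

At r = 20: 2097152 < 3200000, so the inequality fails and N ≥ 21. We prove 2·2^r ≥ 20r^4 for all r ≥ 21.
Base step (r = 21): 2·2^r = 4194304 and 20r^4 = 3889620, so 4194304 ≥ 3889620.
Inductive step: assume the claim holds for r = k, so 2·2^k ≥ 20k^4.
Then 2·2^(k + 1) = 2·(2·2^k) ≥ 2·(20k^4).
Also, for k ≥ 21 we have 2·(20k^4) ≥ 20(k+1)^4, since 2 ≥ (1 + 1/k)^4 for all k ≥ 21.
Combining, 2·2^(k + 1) ≥ 20(k+1)^4.
Hence, by induction on r, the claim holds for every r ≥ 21.
Hence the smallest such N is 21.

N = 21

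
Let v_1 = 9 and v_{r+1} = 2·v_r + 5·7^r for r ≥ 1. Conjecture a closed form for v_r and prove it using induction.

v_r = 2^r + 7^r

Computing the first terms: v_1 = 9, v_2 = 53, v_3 = 351. This suggests v_r = 2^r + 7^r.
Base step (r = 1): the formula gives 9 = 9 = v_1.
Suppose the result is true for r = m, so v_m = 2^m + 7^m.
Then v_{m+1} = 2·v_m + 5·7^m = 2·(2^m + 7^m) + 5·7^m = 2^(m + 1) + 7^(m + 1),
which is the claimed formula at r = m+1.
By induction, the statement is established for all r ≥ 1.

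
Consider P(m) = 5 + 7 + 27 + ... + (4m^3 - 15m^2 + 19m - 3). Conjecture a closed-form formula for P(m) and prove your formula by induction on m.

We claim P(m) = m(m^3 - 3m^2 + 3m + 4) for all m ≥ 1.
Base step (m = 1): P(1) = 5, and the closed form gives 5. They agree.
For the inductive step, assume it holds for an arbitrary i ≥ 1, so P(i) = i(i^3 - 3i^2 + 3i + 4).
Then P(i+1) = P(i) + (4i^3 - 3i^2 + i + 5) = (i(i^3 - 3i^2 + 3i + 4)) + (4i^3 - 3i^2 + i + 5).
Simplifying, P(i+1) = (i + 1)(i^3 + 5) = (i+1)((i+1)^3 - 3(i+1)^2 + 3(i+1) + 4),
which is the closed form with m = i+1.
By induction, the statement is established for all m ≥ 1.

P(m) = m(m^3 - 3m^2 + 3m + 4)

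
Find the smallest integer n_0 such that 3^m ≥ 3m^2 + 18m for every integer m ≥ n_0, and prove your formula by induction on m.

At m = 4: 81 < 120, so the inequality fails and n_0 ≥ 5. We prove 3^m ≥ 3m^2 + 18m for all m ≥ 5.
Base case (m = 5): 3^m = 243 and 3m^2 + 18m = 165, so 243 ≥ 165.
Suppose the result is true for m = i, so 3^i ≥ 3i^2 + 18i.
Then 3^(i + 1) = 3·(3^i) ≥ 3·(3i^2 + 18i).
Also, for i ≥ 5 we have 3·(3i^2 + 18i) ≥ 3(i+1)^2 + 18(i+1), since 3·(3i^2 + 18i) − (3(i+1)^2 + 18(i+1)) = 6i^2 + 30i - 21, which is nonnegative for all i ≥ 5.
Combining, 3^(i + 1) ≥ 3(i+1)^2 + 18(i+1).
By the principle of mathematical induction, the result holds for all m ≥ 5.
Hence the smallest such n_0 is 5.

n_0 = 5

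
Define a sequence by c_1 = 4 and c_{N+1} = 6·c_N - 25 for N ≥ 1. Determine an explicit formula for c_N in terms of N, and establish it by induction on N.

c_N = -6^(N - 1) + 5

Computing the first terms: c_1 = 4, c_2 = -1, c_3 = -31. This suggests c_N = -6^(N - 1) + 5.
Base case (N = 1): the formula gives 4 = 4 = c_1.
Suppose the result is true for N = r, so c_r = -6^(r - 1) + 5.
Then c_{r+1} = 6·c_r - 25 = 6·(-6^(r - 1) + 5) - 25 = -6^r + 5 = -6^((r+1) - 1) + 5,
which is the claimed formula at N = r+1.
By induction, the statement is established for all N ≥ 1.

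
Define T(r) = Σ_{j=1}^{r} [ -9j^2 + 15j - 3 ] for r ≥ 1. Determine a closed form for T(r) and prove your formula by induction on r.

T(r) = -3r(r^2 - r - 1)

We claim T(r) = -3r(r^2 - r - 1) for all r ≥ 1.
For the base case r = 1: T(1) = 3, and the closed form gives 3. They agree.
For the inductive step, assume it holds for an arbitrary j ≥ 1, so T(j) = 3j(-j^2 + j + 1).
Then T(j+1) = T(j) + (-9j^2 - 3j + 3) = (3j(-j^2 + j + 1)) + (-9j^2 - 3j + 3).
Simplifying, T(j+1) = -3(j + 1)(j^2 + j - 1) = -3(j+1)((j+1)^2 - (j+1) - 1),
which is the closed form with r = j+1.
By induction, the statement is established for all r ≥ 1.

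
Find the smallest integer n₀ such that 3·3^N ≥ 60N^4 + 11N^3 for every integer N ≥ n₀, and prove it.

n₀ = 12

At N = 11: 531441 < 893101, so the inequality fails and n₀ ≥ 12. We prove 3·3^N ≥ 60N^4 + 11N^3 for all N ≥ 12.
Base case (N = 12): 3·3^N = 1594323 and 60N^4 + 11N^3 = 1263168, so 1594323 ≥ 1263168.
Inductive step: assume the claim holds for N = p, so 3·3^p ≥ 60p^4 + 11p^3.
Then 3·3^(p + 1) = 3·(3·3^p) ≥ 3·(60p^4 + 11p^3).
Also, for p ≥ 12 we have 3·(60p^4 + 11p^3) ≥ 60(p+1)^4 + 11(p+1)^3, since 3·(60p^4 + 11p^3) − (60(p+1)^4 + 11(p+1)^3) = 120p^4 - 218p^3 - 393p^2 - 273p - 71, which is nonnegative for all p ≥ 12.
Combining, 3·3^(p + 1) ≥ 60(p+1)^4 + 11(p+1)^3.
Hence, by induction on N, the claim holds for every N ≥ 12.
Hence the smallest such n₀ is 12.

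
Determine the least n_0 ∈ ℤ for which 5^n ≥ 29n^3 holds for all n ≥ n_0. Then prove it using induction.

n_0 = 6

At n = 5: 3125 < 3625, so the inequality fails and n_0 ≥ 6. We prove 5^n ≥ 29n^3 for all n ≥ 6.
For the base case n = 6: 5^n = 15625 and 29n^3 = 6264, so 15625 ≥ 6264.
Inductive step: assume the claim holds for n = m, so 5^m ≥ 29m^3.
Then 5^(m + 1) = 5·(5^m) ≥ 5·(29m^3).
Also, for m ≥ 6 we have 5·(29m^3) ≥ 29(m+1)^3, since 5 ≥ (1 + 1/m)^3 for all m ≥ 6.
Combining, 5^(m + 1) ≥ 29(m+1)^3.
By the principle of mathematical induction, the result holds for all n ≥ 6.
Hence the smallest such n_0 is 6.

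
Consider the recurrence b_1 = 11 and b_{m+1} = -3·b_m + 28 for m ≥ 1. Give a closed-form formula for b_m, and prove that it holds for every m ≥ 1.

b_m = 4(-3)^(m - 1) + 7

Computing the first terms: b_1 = 11, b_2 = -5, b_3 = 43. This suggests b_m = 4(-3)^(m - 1) + 7.
Base case (m = 1): the formula gives 11 = 11 = b_1.
Inductive step: assume the claim holds for m = j, so b_j = 4(-3)^(j - 1) + 7.
Then b_{j+1} = -3·b_j + 28 = -3·(4(-3)^(j - 1) + 7) + 28 = 4(-3)^j + 7 = 4(-3)^((j+1) - 1) + 7,
which is the claimed formula at m = j+1.
Hence, by induction on m, the claim holds for every m ≥ 1.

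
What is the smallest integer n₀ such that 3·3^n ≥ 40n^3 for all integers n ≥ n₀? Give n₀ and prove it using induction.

At n = 8: 19683 < 20480, so the inequality fails and n₀ ≥ 9. We prove 3·3^n ≥ 40n^3 for all n ≥ 9.
For the base case n = 9: 3·3^n = 59049 and 40n^3 = 29160, so 59049 ≥ 29160.
Inductive step: assume the claim holds for n = m, so 3·3^m ≥ 40m^3.
Then 3·3^(m + 1) = 3·(3·3^m) ≥ 3·(40m^3).
Also, for m ≥ 9 we have 3·(40m^3) ≥ 40(m+1)^3, since 3 ≥ (1 + 1/m)^3 for all m ≥ 9.
Combining, 3·3^(m + 1) ≥ 40(m+1)^3.
By the principle of mathematical induction, the result holds for all n ≥ 9.
Hence the smallest such n₀ is 9.

n₀ = 9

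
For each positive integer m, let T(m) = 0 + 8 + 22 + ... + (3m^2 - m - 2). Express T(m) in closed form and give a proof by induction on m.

We claim T(m) = m(m - 1)(m + 2) for all m ≥ 1.
Base step (m = 1): T(1) = 0, and the closed form gives 0. They agree.
Inductive step: suppose the statement holds for some r ≥ 1, so T(r) = r(r^2 + r - 2).
Then T(r+1) = T(r) + (r(3r + 5)) = (r(r^2 + r - 2)) + (r(3r + 5)).
Simplifying, T(r+1) = r(r + 1)(r + 3) = (r+1)((r+1) - 1)((r+1) + 2),
which is the closed form with m = r+1.
By induction, the statement is established for all m ≥ 1.

T(m) = m(m - 1)(m + 2)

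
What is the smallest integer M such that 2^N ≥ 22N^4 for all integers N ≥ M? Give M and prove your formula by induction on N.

At N = 22: 4194304 < 5153632, so the inequality fails and M ≥ 23. We prove 2^N ≥ 22N^4 for all N ≥ 23.
Base case (N = 23): 2^N = 8388608 and 22N^4 = 6156502, so 8388608 ≥ 6156502.
Inductive step: suppose the statement holds for some m ≥ 23, so 2^m ≥ 22m^4.
Then 2^(m + 1) = 2·(2^m) ≥ 2·(22m^4).
Also, for m ≥ 23 we have 2·(22m^4) ≥ 22(m+1)^4, since 2 ≥ (1 + 1/m)^4 for all m ≥ 23.
Combining, 2^(m + 1) ≥ 22(m+1)^4.
By induction, the statement is established for all N ≥ 23.
Hence the smallest such M is 23.

M = 23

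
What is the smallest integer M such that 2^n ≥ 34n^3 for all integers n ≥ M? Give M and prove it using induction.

M = 18

At n = 17: 131072 < 167042, so the inequality fails and M ≥ 18. We prove 2^n ≥ 34n^3 for all n ≥ 18.
When n = 18: 2^n = 262144 and 34n^3 = 198288, so 262144 ≥ 198288.
Inductive step: assume the claim holds for n = m, so 2^m ≥ 34m^3.
Then 2^(m + 1) = 2·(2^m) ≥ 2·(34m^3).
Also, for m ≥ 18 we have 2·(34m^3) ≥ 34(m+1)^3, since 2 ≥ (1 + 1/m)^3 for all m ≥ 18.
Combining, 2^(m + 1) ≥ 34(m+1)^3.
By induction, the statement is established for all n ≥ 18.
Hence the smallest such M is 18.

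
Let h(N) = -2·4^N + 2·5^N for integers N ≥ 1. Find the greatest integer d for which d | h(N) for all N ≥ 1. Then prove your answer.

Computing the first values: h(1) = 2 and h(2) = 18; gcd(2, 18) = 2, so d ≤ 2.
We prove 2 | -2·4^N + 2·5^N for all N ≥ 1 by induction on N.
Base case (N = 1): h(1) = 2 = 2·(1), so 2 | h(1).
Inductive step: assume the claim holds for N = m, i.e. 2 | h(m). Then
h(m+1) − 5·h(m) = (-2·4^(m+1) + 2·5^(m+1)) − 5·(-2·4^m + 2·5^m) = (-2)·4^m·(4 − 5) = (2)·4^m. Since 2 | h(m) by the inductive hypothesis, 2 | 5·h(m); and 2 | 2 since 2 = 2·1. Therefore 2 | h(m+1).
By induction, the statement is established for all N ≥ 1.
Therefore the largest such d is 2.

d = 2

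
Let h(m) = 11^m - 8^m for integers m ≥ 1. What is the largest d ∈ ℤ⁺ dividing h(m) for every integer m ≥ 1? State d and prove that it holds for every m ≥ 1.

Computing the first values: h(1) = 3 and h(2) = 57; gcd(3, 57) = 3, so d ≤ 3.
We prove 3 | 11^m - 8^m for all m ≥ 1 by induction on m.
Base step (m = 1): h(1) = 3 = 3·(1), so 3 | h(1).
Inductive step: assume the claim holds for m = j, i.e. 3 | h(j). Then
11^{j+1} − 8^{j+1} = 11·11^j − 8·8^j = 11·(11^j − 8^j) + (3)·8^j. The first term is divisible by 3 by the inductive hypothesis, and the second term (3)·8^j is divisible by 3 since 3 | 3. Hence 3 | h(j+1).
By induction, the statement is established for all m ≥ 1.
Therefore the largest such d is 3.

d = 3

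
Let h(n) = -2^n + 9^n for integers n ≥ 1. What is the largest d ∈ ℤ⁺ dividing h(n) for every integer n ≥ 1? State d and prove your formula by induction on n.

d = 7

Computing the first values: h(1) = 7 and h(2) = 77; gcd(7, 77) = 7, so d ≤ 7.
We prove 7 | -2^n + 9^n for all n ≥ 1 by induction on n.
Base step (n = 1): h(1) = 7 = 7·(1), so 7 | h(1).
Suppose the result is true for n = r, i.e. 7 | h(r). Then
9^{r+1} − 2^{r+1} = 9·9^r − 2·2^r = 9·(9^r − 2^r) + (7)·2^r. The first term is divisible by 7 by the inductive hypothesis, and the second term (7)·2^r is divisible by 7 since 7 | 7. Hence 7 | h(r+1).
This completes the induction.
Therefore the largest such d is 7.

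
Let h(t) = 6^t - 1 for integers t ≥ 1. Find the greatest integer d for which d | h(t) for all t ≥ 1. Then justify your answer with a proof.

Computing the first values: h(1) = 5 and h(2) = 35; gcd(5, 35) = 5, so d ≤ 5.
We prove 5 | 6^t - 1 for all t ≥ 1 by induction on t.
Base case (t = 1): h(1) = 5 = 5·(1), so 5 | h(1).
Inductive step: suppose the statement holds for some k ≥ 1, i.e. 5 | h(k). Then
6^{k+1} − 1^{k+1} = 6·6^k − 1·1^k = 6·(6^k − 1^k) + (5)·1^k. The first term is divisible by 5 by the inductive hypothesis, and the second term (5)·1^k is divisible by 5 since 5 | 5. Hence 5 | h(k+1).
Hence, by induction on t, the claim holds for every t ≥ 1.
Therefore the largest such d is 5.

d = 5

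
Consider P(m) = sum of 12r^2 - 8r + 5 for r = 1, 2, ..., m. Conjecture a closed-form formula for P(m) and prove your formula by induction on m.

We claim P(m) = m(4m^2 + 2m + 3) for all m ≥ 1.
When m = 1: P(1) = 9, and the closed form gives 9. They agree.
For the inductive step, assume it holds for an arbitrary r ≥ 1, so P(r) = r(4r^2 + 2r + 3).
Then P(r+1) = P(r) + (12r^2 + 16r + 9) = (r(4r^2 + 2r + 3)) + (12r^2 + 16r + 9).
Simplifying, P(r+1) = (r + 1)(4r^2 + 10r + 9) = (r+1)(4(r+1)^2 + 2(r+1) + 3),
which is the closed form with m = r+1.
By induction, the statement is established for all m ≥ 1.

P(m) = m(4m^2 + 2m + 3)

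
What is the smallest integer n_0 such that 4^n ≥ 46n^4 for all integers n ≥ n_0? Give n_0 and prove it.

n_0 = 10

At n = 9: 262144 < 301806, so the inequality fails and n_0 ≥ 10. We prove 4^n ≥ 46n^4 for all n ≥ 10.
Base case (n = 10): 4^n = 1048576 and 46n^4 = 460000, so 1048576 ≥ 460000.
Inductive step: assume the claim holds for n = m, so 4^m ≥ 46m^4.
Then 4^(m + 1) = 4·(4^m) ≥ 4·(46m^4).
Also, for m ≥ 10 we have 4·(46m^4) ≥ 46(m+1)^4, since 4 ≥ (1 + 1/m)^4 for all m ≥ 10.
Combining, 4^(m + 1) ≥ 46(m+1)^4.
By induction, the statement is established for all n ≥ 10.
Hence the smallest such n_0 is 10.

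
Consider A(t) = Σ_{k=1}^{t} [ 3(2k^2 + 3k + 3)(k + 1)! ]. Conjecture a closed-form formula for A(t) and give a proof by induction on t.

We claim A(t) = (6t + 3)(t + 2)! - 6 for all t ≥ 1.
For the base case t = 1: A(1) = 48, and the closed form gives 48. They agree.
For the inductive step, assume it holds for an arbitrary k ≥ 1, so A(k) = (6k + 3)(k + 2)! - 6.
Then A(k+1) = A(k) + (3(2k^2 + 7k + 8)(k + 2)!) = ((6k + 3)(k + 2)! - 6) + (3(2k^2 + 7k + 8)(k + 2)!).
Simplifying, A(k+1) = (6(k+1) + 3)((k+1) + 2)! - 6,
which is the closed form with t = k+1.
This completes the induction.

A(t) = (6t + 3)(t + 2)! - 6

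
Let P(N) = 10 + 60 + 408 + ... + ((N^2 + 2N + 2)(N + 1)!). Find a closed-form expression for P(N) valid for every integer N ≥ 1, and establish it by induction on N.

P(N) = (N + 1)(N + 2)! - 2

We claim P(N) = (N + 1)(N + 2)! - 2 for all N ≥ 1.
Base step (N = 1): P(1) = 10, and the closed form gives 10. They agree.
Inductive step: assume the claim holds for N = m, so P(m) = (m + 1)(m + 2)! - 2.
Then P(m+1) = P(m) + ((m^2 + 4m + 5)(m + 2)!) = ((m + 1)(m + 2)! - 2) + ((m^2 + 4m + 5)(m + 2)!).
Simplifying, P(m+1) = ((m+1) + 1)((m+1) + 2)! - 2,
which is the closed form with N = m+1.
Hence, by induction on N, the claim holds for every N ≥ 1.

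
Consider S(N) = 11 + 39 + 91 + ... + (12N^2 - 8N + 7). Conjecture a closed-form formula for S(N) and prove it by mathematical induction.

We claim S(N) = N(4N^2 + 2N + 5) for all N ≥ 1.
When N = 1: S(1) = 11, and the closed form gives 11. They agree.
For the inductive step, assume it holds for an arbitrary p ≥ 1, so S(p) = p(4p^2 + 2p + 5).
Then S(p+1) = S(p) + (12p^2 + 16p + 11) = (p(4p^2 + 2p + 5)) + (12p^2 + 16p + 11).
Simplifying, S(p+1) = (p + 1)(4p^2 + 10p + 11) = (p+1)(4(p+1)^2 + 2(p+1) + 5),
which is the closed form with N = p+1.
Hence, by induction on N, the claim holds for every N ≥ 1.

S(N) = N(4N^2 + 2N + 5)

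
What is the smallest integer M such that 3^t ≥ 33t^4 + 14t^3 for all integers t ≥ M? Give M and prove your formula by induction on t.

At t = 12: 531441 < 708480, so the inequality fails and M ≥ 13. We prove 3^t ≥ 33t^4 + 14t^3 for all t ≥ 13.
When t = 13: 3^t = 1594323 and 33t^4 + 14t^3 = 973271, so 1594323 ≥ 973271.
Inductive step: suppose the statement holds for some p ≥ 13, so 3^p ≥ 33p^4 + 14p^3.
Then 3^(p + 1) = 3·(3^p) ≥ 3·(33p^4 + 14p^3).
Also, for p ≥ 13 we have 3·(33p^4 + 14p^3) ≥ 33(p+1)^4 + 14(p+1)^3, since 3·(33p^4 + 14p^3) − (33(p+1)^4 + 14(p+1)^3) = 66p^4 - 104p^3 - 240p^2 - 174p - 47, which is nonnegative for all p ≥ 13.
Combining, 3^(p + 1) ≥ 33(p+1)^4 + 14(p+1)^3.
This completes the induction.
Hence the smallest such M is 13.

M = 13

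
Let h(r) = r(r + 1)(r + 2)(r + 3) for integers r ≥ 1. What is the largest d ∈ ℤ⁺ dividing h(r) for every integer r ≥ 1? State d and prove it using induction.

d = 24

Computing the first values: h(1) = 24 and h(2) = 120; gcd(24, 120) = 24, so d ≤ 24.
We prove 24 | r(r + 1)(r + 2)(r + 3) for all r ≥ 1 by induction on r.
Base case (r = 1): h(1) = 24 = 24·(1), so 24 | h(1).
Inductive step: suppose the statement holds for some p ≥ 1, i.e. 24 | h(p). Then
h(p+1) − h(p) = (p+1)·(p+2)·(p+3)·(p+4) − p·(p+1)·(p+2)·(p+3) = (p+1)·(p+2)·(p+3)·[(p+4) − p] = 4·(p+1)·(p+2)·(p+3). The product of 3 consecutive integers is divisible by (3)! = 6, so h(p+1) − h(p) is divisible by 4·6 = 24. By the inductive hypothesis 24 | h(p), hence 24 | h(p+1).
Hence, by induction on r, the claim holds for every r ≥ 1.
Therefore the largest such d is 24.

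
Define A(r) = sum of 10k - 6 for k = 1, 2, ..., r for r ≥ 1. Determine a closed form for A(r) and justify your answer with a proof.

We claim A(r) = r(5r - 1) for all r ≥ 1.
For the base case r = 1: A(1) = 4, and the closed form gives 4. They agree.
Inductive step: suppose the statement holds for some k ≥ 1, so A(k) = k(5k - 1).
Then A(k+1) = A(k) + (10k + 4) = (k(5k - 1)) + (10k + 4).
Simplifying, A(k+1) = (k + 1)(5k + 4) = (k+1)(5(k+1) - 1),
which is the closed form with r = k+1.
This completes the induction.

A(r) = r(5r - 1)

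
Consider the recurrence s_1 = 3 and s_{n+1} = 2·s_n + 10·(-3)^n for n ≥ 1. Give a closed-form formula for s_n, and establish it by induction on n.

s_n = -2(-3)^n - 3·2^(n - 1)

Computing the first terms: s_1 = 3, s_2 = -24, s_3 = 42. This suggests s_n = -2(-3)^n - 3·2^(n - 1).
Base step (n = 1): the formula gives 3 = 3 = s_1.
Suppose the result is true for n = i, so s_i = -2(-3)^i - 3·2^(i - 1).
Then s_{i+1} = 2·s_i + 10·(-3)^i = 2·(-2(-3)^i - 3·2^(i - 1)) + 10·(-3)^i = -2(-3)^(i + 1) - 3·2^i = -2(-3)^(i+1) - 3·2^((i+1) - 1),
which is the claimed formula at n = i+1.
By induction, the statement is established for all n ≥ 1.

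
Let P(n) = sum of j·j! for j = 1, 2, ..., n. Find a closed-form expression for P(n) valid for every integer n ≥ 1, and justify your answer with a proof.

P(n) = (n + 1)! - 1

We claim P(n) = (n + 1)! - 1 for all n ≥ 1.
Base case (n = 1): P(1) = 1, and the closed form gives 1. They agree.
Suppose the result is true for n = j, so P(j) = (j + 1)! - 1.
Then P(j+1) = P(j) + ((j + 1)(j + 1)!) = ((j + 1)! - 1) + ((j + 1)(j + 1)!).
Simplifying, P(j+1) = ((j+1) + 1)! - 1,
which is the closed form with n = j+1.
Hence, by induction on n, the claim holds for every n ≥ 1.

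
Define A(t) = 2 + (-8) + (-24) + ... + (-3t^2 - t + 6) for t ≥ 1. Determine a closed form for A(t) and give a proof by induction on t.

We claim A(t) = -t(t^2 + 2t - 5) for all t ≥ 1.
When t = 1: A(1) = 2, and the closed form gives 2. They agree.
Suppose the result is true for t = i, so A(i) = i(-i^2 - 2i + 5).
Then A(i+1) = A(i) + (-i - 3(i + 1)^2 + 5) = (i(-i^2 - 2i + 5)) + (-i - 3(i + 1)^2 + 5).
Simplifying, A(i+1) = -(i + 1)(i^2 + 4i - 2) = -(i+1)((i+1)^2 + 2(i+1) - 5),
which is the closed form with t = i+1.
This completes the induction.

A(t) = -t(t^2 + 2t - 5)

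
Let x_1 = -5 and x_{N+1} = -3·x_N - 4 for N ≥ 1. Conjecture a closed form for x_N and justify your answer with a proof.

x_N = -4(-3)^(N - 1) - 1

Computing the first terms: x_1 = -5, x_2 = 11, x_3 = -37. This suggests x_N = -4(-3)^(N - 1) - 1.
For the base case N = 1: the formula gives -5 = -5 = x_1.
Suppose the result is true for N = j, so x_j = -4(-3)^(j - 1) - 1.
Then x_{j+1} = -3·x_j - 4 = -3·(-4(-3)^(j - 1) - 1) - 4 = -4(-3)^j - 1 = -4(-3)^((j+1) - 1) - 1,
which is the claimed formula at N = j+1.
This completes the induction.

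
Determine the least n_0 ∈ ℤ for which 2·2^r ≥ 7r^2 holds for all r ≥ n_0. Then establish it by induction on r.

n_0 = 8

At r = 7: 256 < 343, so the inequality fails and n_0 ≥ 8. We prove 2·2^r ≥ 7r^2 for all r ≥ 8.
For the base case r = 8: 2·2^r = 512 and 7r^2 = 448, so 512 ≥ 448.
Inductive step: suppose the statement holds for some m ≥ 8, so 2·2^m ≥ 7m^2.
Then 2·2^(m + 1) = 2·(2·2^m) ≥ 2·(7m^2).
Also, for m ≥ 8 we have 2·(7m^2) ≥ 7(m+1)^2, since 2 ≥ (1 + 1/m)^2 for all m ≥ 8.
Combining, 2·2^(m + 1) ≥ 7(m+1)^2.
By induction, the statement is established for all r ≥ 8.
Hence the smallest such n_0 is 8.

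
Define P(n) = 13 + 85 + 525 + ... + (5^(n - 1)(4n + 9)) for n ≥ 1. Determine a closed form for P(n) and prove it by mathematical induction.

P(n) = 5^n(n + 2) - 2

We claim P(n) = 5^n(n + 2) - 2 for all n ≥ 1.
When n = 1: P(1) = 13, and the closed form gives 13. They agree.
Suppose the result is true for n = r, so P(r) = 5^r(r + 2) - 2.
Then P(r+1) = P(r) + (5^r(4r + 13)) = (5^r(r + 2) - 2) + (5^r(4r + 13)).
Simplifying, P(r+1) = 5·5^r·r + 15·5^r - 2 = 5^(r+1)((r+1) + 2) - 2,
which is the closed form with n = r+1.
By induction, the statement is established for all n ≥ 1.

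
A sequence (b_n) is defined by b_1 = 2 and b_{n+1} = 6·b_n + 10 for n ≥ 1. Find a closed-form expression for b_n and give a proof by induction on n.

b_n = 4·6^(n - 1) - 2

Computing the first terms: b_1 = 2, b_2 = 22, b_3 = 142. This suggests b_n = 4·6^(n - 1) - 2.
For the base case n = 1: the formula gives 2 = 2 = b_1.
Inductive step: assume the claim holds for n = i, so b_i = 4·6^(i - 1) - 2.
Then b_{i+1} = 6·b_i + 10 = 6·(4·6^(i - 1) - 2) + 10 = 4·6^i - 2 = 4·6^((i+1) - 1) - 2,
which is the claimed formula at n = i+1.
This completes the induction.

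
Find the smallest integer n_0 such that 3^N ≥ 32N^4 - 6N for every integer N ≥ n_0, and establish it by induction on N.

At N = 12: 531441 < 663480, so the inequality fails and n_0 ≥ 13. We prove 3^N ≥ 32N^4 - 6N for all N ≥ 13.
For the base case N = 13: 3^N = 1594323 and 32N^4 - 6N = 913874, so 1594323 ≥ 913874.
Inductive step: suppose the statement holds for some m ≥ 13, so 3^m ≥ 32m^4 - 6m.
Then 3^(m + 1) = 3·(3^m) ≥ 3·(32m^4 - 6m).
Also, for m ≥ 13 we have 3·(32m^4 - 6m) ≥ 32(m+1)^4 - 6(m+1), since 3·(32m^4 - 6m) − (32(m+1)^4 - 6(m+1)) = 64m^4 - 128m^3 - 192m^2 - 140m - 26, which is nonnegative for all m ≥ 13.
Combining, 3^(m + 1) ≥ 32(m+1)^4 - 6(m+1).
This completes the induction.
Hence the smallest such n_0 is 13.

n_0 = 13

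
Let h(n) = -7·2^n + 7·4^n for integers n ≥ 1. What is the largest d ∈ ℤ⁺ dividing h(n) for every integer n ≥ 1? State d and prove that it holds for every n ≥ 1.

Computing the first values: h(1) = 14 and h(2) = 84; gcd(14, 84) = 14, so d ≤ 14.
We prove 14 | -7·2^n + 7·4^n for all n ≥ 1 by induction on n.
Base case (n = 1): h(1) = 14 = 14·(1), so 14 | h(1).
Inductive step: assume the claim holds for n = k, i.e. 14 | h(k). Then
h(k+1) − 4·h(k) = (-7·2^(k+1) + 7·4^(k+1)) − 4·(-7·2^k + 7·4^k) = (-7)·2^k·(2 − 4) = (14)·2^k. Since 14 | h(k) by the inductive hypothesis, 14 | 4·h(k); and 14 | 14 since 14 = 14·1. Therefore 14 | h(k+1).
By the principle of mathematical induction, the result holds for all n ≥ 1.
Therefore the largest such d is 14.

d = 14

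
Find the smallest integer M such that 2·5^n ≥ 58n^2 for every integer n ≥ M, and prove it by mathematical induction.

At n = 3: 250 < 522, so the inequality fails and M ≥ 4. We prove 2·5^n ≥ 58n^2 for all n ≥ 4.
Base step (n = 4): 2·5^n = 1250 and 58n^2 = 928, so 1250 ≥ 928.
Inductive step: suppose the statement holds for some p ≥ 4, so 2·5^p ≥ 58p^2.
Then 2·5^(p + 1) = 5·(2·5^p) ≥ 5·(58p^2).
Also, for p ≥ 4 we have 5·(58p^2) ≥ 58(p+1)^2, since 5 ≥ (1 + 1/p)^2 for all p ≥ 4.
Combining, 2·5^(p + 1) ≥ 58(p+1)^2.
This completes the induction.
Hence the smallest such M is 4.

M = 4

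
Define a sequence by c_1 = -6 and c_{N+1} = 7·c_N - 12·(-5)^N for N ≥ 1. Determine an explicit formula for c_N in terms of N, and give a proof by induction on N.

Computing the first terms: c_1 = -6, c_2 = 18, c_3 = -174. This suggests c_N = (-5)^N - 7^(N - 1).
Base case (N = 1): the formula gives -6 = -6 = c_1.
Inductive step: assume the claim holds for N = k, so c_k = (-5)^k - 7^(k - 1).
Then c_{k+1} = 7·c_k - 12·(-5)^k = 7·((-5)^k - 7^(k - 1)) - 12·(-5)^k = (-5)^(k + 1) - 7^k = (-5)^(k+1) - 7^((k+1) - 1),
which is the claimed formula at N = k+1.
By induction, the statement is established for all N ≥ 1.

c_N = (-5)^N - 7^(N - 1)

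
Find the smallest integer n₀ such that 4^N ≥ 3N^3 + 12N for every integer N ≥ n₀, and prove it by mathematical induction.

n₀ = 4

At N = 3: 64 < 117, so the inequality fails and n₀ ≥ 4. We prove 4^N ≥ 3N^3 + 12N for all N ≥ 4.
For the base case N = 4: 4^N = 256 and 3N^3 + 12N = 240, so 256 ≥ 240.
Inductive step: assume the claim holds for N = p, so 4^p ≥ 3p^3 + 12p.
Then 4^(p + 1) = 4·(4^p) ≥ 4·(3p^3 + 12p).
Also, for p ≥ 4 we have 4·(3p^3 + 12p) ≥ 3(p+1)^3 + 12(p+1), since 4·(3p^3 + 12p) − (3(p+1)^3 + 12(p+1)) = 9p^3 - 9p^2 + 27p - 15, which is nonnegative for all p ≥ 4.
Combining, 4^(p + 1) ≥ 3(p+1)^3 + 12(p+1).
This completes the induction.
Hence the smallest such n₀ is 4.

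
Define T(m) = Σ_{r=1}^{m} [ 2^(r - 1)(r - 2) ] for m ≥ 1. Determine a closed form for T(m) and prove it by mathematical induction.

T(m) = 2^m(m - 3) + 3

We claim T(m) = 2^m(m - 3) + 3 for all m ≥ 1.
Base step (m = 1): T(1) = -1, and the closed form gives -1. They agree.
For the inductive step, assume it holds for an arbitrary r ≥ 1, so T(r) = 2^r(r - 3) + 3.
Then T(r+1) = T(r) + (2^r(r - 1)) = (2^r(r - 3) + 3) + (2^r(r - 1)).
Simplifying, T(r+1) = 2^(r + 1)r - 2^(r + 2) + 3 = 2^(r+1)((r+1) - 3) + 3,
which is the closed form with m = r+1.
This completes the induction.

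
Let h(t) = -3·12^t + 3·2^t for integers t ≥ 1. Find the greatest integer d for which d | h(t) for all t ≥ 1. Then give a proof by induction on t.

d = 30

Computing the first values: h(1) = -30 and h(2) = -420; gcd(-30, -420) = 30, so d ≤ 30.
We prove 30 | -3·12^t + 3·2^t for all t ≥ 1 by induction on t.
For the base case t = 1: h(1) = -30 = 30·(-1), so 30 | h(1).
For the inductive step, assume it holds for an arbitrary k ≥ 1, i.e. 30 | h(k). Then
h(k+1) − 12·h(k) = (-3·12^(k+1) + 3·2^(k+1)) − 12·(-3·12^k + 3·2^k) = (3)·2^k·(2 − 12) = (-30)·2^k. Since 30 | h(k) by the inductive hypothesis, 30 | 12·h(k); and 30 | -30 since -30 = 30·-1. Therefore 30 | h(k+1).
Hence, by induction on t, the claim holds for every t ≥ 1.
Therefore the largest such d is 30.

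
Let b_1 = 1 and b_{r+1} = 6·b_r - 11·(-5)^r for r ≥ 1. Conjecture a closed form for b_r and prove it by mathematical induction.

Computing the first terms: b_1 = 1, b_2 = 61, b_3 = 91. This suggests b_r = (-5)^r + 6^r.
Base case (r = 1): the formula gives 1 = 1 = b_1.
Inductive step: assume the claim holds for r = p, so b_p = (-5)^p + 6^p.
Then b_{p+1} = 6·b_p - 11·(-5)^p = 6·((-5)^p + 6^p) - 11·(-5)^p = (-5)^(p + 1) + 6^(p + 1),
which is the claimed formula at r = p+1.
This completes the induction.

b_r = (-5)^r + 6^r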